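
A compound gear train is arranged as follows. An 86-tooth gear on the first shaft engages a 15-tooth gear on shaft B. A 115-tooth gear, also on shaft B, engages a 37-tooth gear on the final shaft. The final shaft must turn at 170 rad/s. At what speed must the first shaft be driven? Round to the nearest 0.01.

9.54 rad/s

Overall ratio R = 0.17442 × 0.32174 = 0.056117.
Required input speed = output speed × R = 170 × 0.056117 = 9.5399 rad/s.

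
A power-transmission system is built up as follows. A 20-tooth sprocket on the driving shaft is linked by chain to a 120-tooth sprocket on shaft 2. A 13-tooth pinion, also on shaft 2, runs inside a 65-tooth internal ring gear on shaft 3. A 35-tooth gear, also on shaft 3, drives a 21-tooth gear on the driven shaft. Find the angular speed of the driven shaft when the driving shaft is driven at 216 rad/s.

12 rad/s

the driving shaft → shaft 2 (chain, 120/20): 216 ÷ 6 = 36 rad/s
shaft 2 → shaft 3 (internal gear, 65/13): 36 ÷ 5 = 7.2 rad/s
shaft 3 → the driven shaft (gear mesh, 21/35): 7.2 ÷ 0.6 = 12 rad/s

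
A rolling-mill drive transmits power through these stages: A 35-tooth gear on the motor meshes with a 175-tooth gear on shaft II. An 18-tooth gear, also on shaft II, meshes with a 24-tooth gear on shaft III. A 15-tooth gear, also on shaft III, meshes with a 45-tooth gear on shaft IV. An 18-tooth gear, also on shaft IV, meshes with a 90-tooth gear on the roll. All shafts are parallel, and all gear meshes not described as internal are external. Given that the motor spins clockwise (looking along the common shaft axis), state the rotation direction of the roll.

the motor → shaft II: external mesh, 1 reversal → CCW.
shaft II → shaft III: external mesh, 1 reversal → CW.
shaft III → shaft IV: external mesh, 1 reversal → CCW.
shaft IV → the roll: external mesh, 1 reversal → CW.
4 reversals in total — an even number — so the roll turns the same way as the motor.

clockwise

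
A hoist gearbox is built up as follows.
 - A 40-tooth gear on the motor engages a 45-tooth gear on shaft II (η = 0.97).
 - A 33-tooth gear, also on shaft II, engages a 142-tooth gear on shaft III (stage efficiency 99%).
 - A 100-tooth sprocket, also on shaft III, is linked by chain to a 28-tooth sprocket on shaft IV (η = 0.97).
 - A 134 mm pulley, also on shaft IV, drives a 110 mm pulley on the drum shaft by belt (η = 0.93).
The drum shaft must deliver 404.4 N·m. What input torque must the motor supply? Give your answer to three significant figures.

420 N·m

Overall ratio R = 1.125 × 4.303 × 0.28 × 0.8209 = 1.1127; overall efficiency η = 0.97 × 0.99 × 0.97 × 0.93 = 0.8663.
Input torque = output torque / (R × η) = 404.4 / (1.1127 × 0.8663) = 419.54 N·m.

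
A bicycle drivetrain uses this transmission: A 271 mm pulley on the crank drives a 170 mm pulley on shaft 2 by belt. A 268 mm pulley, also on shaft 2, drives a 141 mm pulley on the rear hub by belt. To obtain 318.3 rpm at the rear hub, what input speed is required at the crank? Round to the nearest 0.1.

105.1 rpm

Overall ratio R = 0.62731 × 0.52612 = 0.33004.
Required input speed = output speed × R = 318.3 × 0.33004 = 105.05 rpm.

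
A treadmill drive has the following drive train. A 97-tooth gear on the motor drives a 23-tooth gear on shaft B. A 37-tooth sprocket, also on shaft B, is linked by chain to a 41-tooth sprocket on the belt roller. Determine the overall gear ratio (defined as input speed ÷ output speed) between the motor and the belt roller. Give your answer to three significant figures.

Each stage contributes driven/driver: gear mesh 23/97 = 0.23711, chain 41/37 = 1.1081.
Overall: 0.23711 × 1.1081 = 0.26275.

0.263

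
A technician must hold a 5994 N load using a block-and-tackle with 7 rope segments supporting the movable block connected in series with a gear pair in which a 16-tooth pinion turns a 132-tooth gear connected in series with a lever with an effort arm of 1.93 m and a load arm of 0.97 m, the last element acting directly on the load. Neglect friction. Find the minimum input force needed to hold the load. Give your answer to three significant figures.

52.2 N

Block-and-tackle MA = number of supporting rope parts = 7.
Gear pair MA = 132/16 = 8.25.
Lever MA = effort arm / load arm = 1.93/0.97 = 1.9897.
Combined ideal MA = 7 × 8.25 × 1.9897 = 114.9.
Effort = load / MA = 5994 / 114.9 = 52.165 N.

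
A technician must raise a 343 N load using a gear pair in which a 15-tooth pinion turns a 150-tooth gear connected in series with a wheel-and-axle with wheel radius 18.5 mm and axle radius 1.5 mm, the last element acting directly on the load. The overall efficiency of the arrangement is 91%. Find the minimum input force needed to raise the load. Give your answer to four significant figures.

Gear pair MA = 150/15 = 10.
Wheel-and-axle MA = R/r = 18.5/1.5 = 12.333.
Combined ideal MA = 10 × 12.333 = 123.33.
Actual MA = 123.33 × 0.91 = 112.23.
Effort = load / actual MA = 343 / 112.23 = 3.0561 N.

3.056 N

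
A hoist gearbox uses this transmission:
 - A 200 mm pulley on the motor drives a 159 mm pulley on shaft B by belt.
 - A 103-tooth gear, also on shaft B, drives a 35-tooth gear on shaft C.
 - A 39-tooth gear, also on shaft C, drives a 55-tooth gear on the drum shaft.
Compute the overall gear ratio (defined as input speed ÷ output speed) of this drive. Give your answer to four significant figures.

0.3810

Each stage contributes driven/driver: belt 159/200 = 0.795, gear mesh 35/103 = 0.33981, gear mesh 55/39 = 1.4103.
Overall: 0.795 × 0.33981 × 1.4103 = 0.38097.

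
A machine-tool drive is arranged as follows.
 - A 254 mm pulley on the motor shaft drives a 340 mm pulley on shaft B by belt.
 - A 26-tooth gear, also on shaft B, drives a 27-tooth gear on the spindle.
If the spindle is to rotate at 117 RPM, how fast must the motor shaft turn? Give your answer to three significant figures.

Overall ratio R = 1.3386 × 1.0385 = 1.3901.
Required input speed = output speed × R = 117 × 1.3901 = 162.64 RPM.

163 RPM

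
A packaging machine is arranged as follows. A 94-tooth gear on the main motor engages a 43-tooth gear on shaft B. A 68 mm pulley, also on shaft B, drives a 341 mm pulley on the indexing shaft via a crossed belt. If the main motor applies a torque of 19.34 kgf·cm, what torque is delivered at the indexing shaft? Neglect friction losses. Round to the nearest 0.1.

44.4 kgf·cm

gear mesh 43/94 = 0.45745 → τ = 19.34·0.45745 = 8.847 kgf·cm
belt 341/68 = 5.0147 → τ = 8.847·5.0147 = 44.365 kgf·cm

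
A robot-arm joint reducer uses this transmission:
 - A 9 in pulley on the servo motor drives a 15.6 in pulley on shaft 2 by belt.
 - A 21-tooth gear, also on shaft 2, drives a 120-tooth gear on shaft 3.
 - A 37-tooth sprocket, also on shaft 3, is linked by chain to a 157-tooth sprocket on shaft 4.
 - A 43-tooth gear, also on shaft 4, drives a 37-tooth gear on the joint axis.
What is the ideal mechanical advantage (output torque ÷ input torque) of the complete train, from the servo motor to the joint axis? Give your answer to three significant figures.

Each stage contributes driven/driver: belt 15.6/9 = 1.7333, gear mesh 120/21 = 5.7143, chain 157/37 = 4.2432, gear mesh 37/43 = 0.86047.
Overall: 1.7333 × 5.7143 × 4.2432 × 0.86047 = 36.164.

36.2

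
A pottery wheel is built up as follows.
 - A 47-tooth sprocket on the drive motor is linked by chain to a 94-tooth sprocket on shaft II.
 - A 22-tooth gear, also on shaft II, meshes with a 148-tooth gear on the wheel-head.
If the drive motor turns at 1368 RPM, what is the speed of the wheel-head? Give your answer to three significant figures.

102 RPM

chain 94/47 = 2 → 1368/2 = 684 RPM
gear mesh 148/22 = 6.7273 → 684/6.7273 = 101.68 RPM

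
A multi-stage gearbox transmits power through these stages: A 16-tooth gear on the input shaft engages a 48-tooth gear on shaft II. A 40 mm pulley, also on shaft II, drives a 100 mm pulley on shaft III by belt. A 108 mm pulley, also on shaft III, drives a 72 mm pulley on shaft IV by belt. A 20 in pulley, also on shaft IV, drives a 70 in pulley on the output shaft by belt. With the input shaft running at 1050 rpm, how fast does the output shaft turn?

60 rpm

gear mesh 48/16 = 3 → 1050/3 = 350 rpm
belt 100/40 = 2.5 → 350/2.5 = 140 rpm
belt 72/108 = 0.66667 → 140/0.66667 = 210 rpm
belt 70/20 = 3.5 → 210/3.5 = 60 rpm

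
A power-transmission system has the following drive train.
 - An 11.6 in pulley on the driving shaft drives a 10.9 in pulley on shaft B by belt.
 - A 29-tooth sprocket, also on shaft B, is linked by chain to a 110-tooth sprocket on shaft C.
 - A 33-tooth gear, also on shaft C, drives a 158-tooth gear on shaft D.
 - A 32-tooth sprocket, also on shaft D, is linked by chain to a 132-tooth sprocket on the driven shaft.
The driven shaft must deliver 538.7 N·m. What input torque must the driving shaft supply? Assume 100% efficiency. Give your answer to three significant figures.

Overall ratio R = 0.93966 × 3.7931 × 4.7879 × 4.125 = 70.393.
Input torque = output torque / R = 538.7 / 70.393 = 7.6527 N·m.

7.65 N·m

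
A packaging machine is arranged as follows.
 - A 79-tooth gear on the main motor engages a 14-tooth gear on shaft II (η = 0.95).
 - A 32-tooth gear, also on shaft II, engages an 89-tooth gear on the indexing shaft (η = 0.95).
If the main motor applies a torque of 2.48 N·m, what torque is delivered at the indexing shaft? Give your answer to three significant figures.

1.10 N·m

Gear mesh: ratio = 14/79 = 0.17722; torque at shaft II = 2.48 × 0.17722 × 0.95 = 0.41752 N·m.
Gear mesh: ratio = 89/32 = 2.7812; torque at the indexing shaft = 0.41752 × 2.7812 × 0.95 = 1.1032 N·m.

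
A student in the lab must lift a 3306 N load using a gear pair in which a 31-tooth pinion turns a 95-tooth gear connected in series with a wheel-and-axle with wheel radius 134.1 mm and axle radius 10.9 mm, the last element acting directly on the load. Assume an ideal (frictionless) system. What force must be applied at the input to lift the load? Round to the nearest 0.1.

Gear pair MA = 95/31 = 3.0645.
Wheel-and-axle MA = R/r = 134.1/10.9 = 12.303.
Combined ideal MA = 3.0645 × 12.303 = 37.702.
Effort = load / MA = 3306 / 37.702 = 87.688 N.

87.7 N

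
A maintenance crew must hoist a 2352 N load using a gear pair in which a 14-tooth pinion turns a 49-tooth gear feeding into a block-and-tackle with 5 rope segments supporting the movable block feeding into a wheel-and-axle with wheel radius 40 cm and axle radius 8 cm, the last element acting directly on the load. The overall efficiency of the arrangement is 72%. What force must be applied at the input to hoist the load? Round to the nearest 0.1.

37.3 N

Gear pair MA = 49/14 = 3.5.
Block-and-tackle MA = number of supporting rope parts = 5.
Wheel-and-axle MA = R/r = 40/8 = 5.
Combined ideal MA = 3.5 × 5 × 5 = 87.5.
Actual MA = 87.5 × 0.72 = 63.
Effort = load / actual MA = 2352 / 63 = 37.333 N.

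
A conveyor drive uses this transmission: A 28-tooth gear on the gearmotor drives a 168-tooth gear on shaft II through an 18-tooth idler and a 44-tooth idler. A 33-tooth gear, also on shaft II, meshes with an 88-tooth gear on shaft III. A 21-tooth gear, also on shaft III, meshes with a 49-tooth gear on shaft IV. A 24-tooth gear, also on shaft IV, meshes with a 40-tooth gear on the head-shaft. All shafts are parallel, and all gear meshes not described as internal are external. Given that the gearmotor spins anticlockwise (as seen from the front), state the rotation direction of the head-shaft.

the gearmotor → shaft II: driver → idler → idler → driven is 3 external meshes, 3 reversals → CW.
shaft II → shaft III: external mesh, 1 reversal → CCW.
shaft III → shaft IV: external mesh, 1 reversal → CW.
shaft IV → the head-shaft: external mesh, 1 reversal → CCW.
6 reversals in total — an even number — so the head-shaft turns the same way as the gearmotor.

anticlockwise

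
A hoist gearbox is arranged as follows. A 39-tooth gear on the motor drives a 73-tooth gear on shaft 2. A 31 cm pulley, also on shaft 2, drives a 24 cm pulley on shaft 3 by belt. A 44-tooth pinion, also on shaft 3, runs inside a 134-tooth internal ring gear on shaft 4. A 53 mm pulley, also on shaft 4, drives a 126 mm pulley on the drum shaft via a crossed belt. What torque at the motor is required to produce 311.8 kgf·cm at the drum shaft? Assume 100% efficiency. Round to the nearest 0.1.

Overall ratio R = 1.8718 × 0.77419 × 3.0455 × 2.3774 = 10.492.
Input torque = output torque / R = 311.8 / 10.492 = 29.718 kgf·cm.

29.7 kgf·cm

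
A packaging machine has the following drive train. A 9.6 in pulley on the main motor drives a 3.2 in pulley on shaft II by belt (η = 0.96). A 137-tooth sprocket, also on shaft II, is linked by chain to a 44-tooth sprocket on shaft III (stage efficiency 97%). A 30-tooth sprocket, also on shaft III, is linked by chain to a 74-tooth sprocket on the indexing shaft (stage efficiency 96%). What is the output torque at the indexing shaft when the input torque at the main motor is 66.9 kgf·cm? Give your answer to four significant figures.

After the belt (3.2/9.6): 66.9 × 0.33333 × 0.96 = 21.408 kgf·cm
After the chain (44/137): 21.408 × 0.32117 × 0.97 = 6.6693 kgf·cm
After the chain (74/30): 6.6693 × 2.4667 × 0.96 = 15.793 kgf·cm

15.79 kgf·cm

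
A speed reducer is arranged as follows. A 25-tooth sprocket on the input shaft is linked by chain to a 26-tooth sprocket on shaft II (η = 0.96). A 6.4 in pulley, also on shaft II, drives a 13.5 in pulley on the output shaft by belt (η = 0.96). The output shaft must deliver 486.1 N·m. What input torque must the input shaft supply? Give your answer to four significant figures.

240.4 N·m

Overall ratio R = 1.04 × 2.1094 = 2.1938; overall efficiency η = 0.96 × 0.96 = 0.9216.
Input torque = output torque / (R × η) = 486.1 / (2.1938 × 0.9216) = 240.43 N·m.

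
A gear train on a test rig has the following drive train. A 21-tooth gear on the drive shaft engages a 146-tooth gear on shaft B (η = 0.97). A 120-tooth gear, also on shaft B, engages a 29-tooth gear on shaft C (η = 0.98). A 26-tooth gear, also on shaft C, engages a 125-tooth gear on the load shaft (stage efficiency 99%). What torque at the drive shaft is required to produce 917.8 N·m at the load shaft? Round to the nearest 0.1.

Overall ratio R = 6.9524 × 0.24167 × 4.8077 = 8.0777; overall efficiency η = 0.97 × 0.98 × 0.99 = 0.9411.
Input torque = output torque / (R × η) = 917.8 / (8.0777 × 0.9411) = 120.73 N·m.

120.7 N·m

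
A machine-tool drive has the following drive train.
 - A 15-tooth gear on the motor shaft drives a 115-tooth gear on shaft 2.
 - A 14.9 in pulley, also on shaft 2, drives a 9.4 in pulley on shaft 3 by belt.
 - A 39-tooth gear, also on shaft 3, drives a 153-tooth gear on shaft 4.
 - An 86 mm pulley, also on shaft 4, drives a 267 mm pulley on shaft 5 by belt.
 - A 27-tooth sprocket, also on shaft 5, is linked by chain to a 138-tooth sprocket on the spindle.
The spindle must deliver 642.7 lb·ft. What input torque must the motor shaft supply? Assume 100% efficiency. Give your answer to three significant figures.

Overall ratio R = 7.6667 × 0.63087 × 3.9231 × 3.1047 × 5.1111 = 301.09.
Input torque = output torque / R = 642.7 / 301.09 = 2.1345 lb·ft.

2.13 lb·ft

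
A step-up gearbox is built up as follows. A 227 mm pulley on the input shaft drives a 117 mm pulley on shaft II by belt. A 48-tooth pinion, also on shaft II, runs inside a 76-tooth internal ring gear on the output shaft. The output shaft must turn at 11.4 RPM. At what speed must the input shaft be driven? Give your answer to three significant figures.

9.30 RPM

Overall ratio R = 0.51542 × 1.5833 = 0.81608.
Required input speed = output speed × R = 11.4 × 0.81608 = 9.3033 RPM.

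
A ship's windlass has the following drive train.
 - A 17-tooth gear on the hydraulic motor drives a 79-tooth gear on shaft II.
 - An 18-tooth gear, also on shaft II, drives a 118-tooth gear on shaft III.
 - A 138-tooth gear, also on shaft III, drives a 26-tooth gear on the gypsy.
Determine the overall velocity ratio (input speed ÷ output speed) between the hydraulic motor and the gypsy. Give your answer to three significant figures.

Each stage contributes driven/driver: gear mesh 79/17 = 4.6471, gear mesh 118/18 = 6.5556, gear mesh 26/138 = 0.18841.
Overall: 4.6471 × 6.5556 × 0.18841 = 5.7396.

5.74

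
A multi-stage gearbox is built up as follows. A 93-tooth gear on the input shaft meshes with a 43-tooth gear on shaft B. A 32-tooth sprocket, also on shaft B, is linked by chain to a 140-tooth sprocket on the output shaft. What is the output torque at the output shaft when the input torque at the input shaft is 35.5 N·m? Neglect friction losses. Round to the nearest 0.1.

71.8 N·m

Gear mesh: ratio = 43/93 = 0.46237; torque at shaft B = 35.5 × 0.46237 = 16.414 N·m.
Chain: ratio = 140/32 = 4.375; torque at the output shaft = 16.414 × 4.375 = 71.811 N·m.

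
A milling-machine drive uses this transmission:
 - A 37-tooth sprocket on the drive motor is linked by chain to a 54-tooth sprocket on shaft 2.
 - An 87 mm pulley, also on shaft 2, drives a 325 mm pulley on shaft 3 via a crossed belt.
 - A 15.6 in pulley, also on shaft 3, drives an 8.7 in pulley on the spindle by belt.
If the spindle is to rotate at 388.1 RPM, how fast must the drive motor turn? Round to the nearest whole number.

1180 RPM

Overall ratio R = 1.4595 × 3.7356 × 0.55769 = 3.0405.
Required input speed = output speed × R = 388.1 × 3.0405 = 1180 RPM.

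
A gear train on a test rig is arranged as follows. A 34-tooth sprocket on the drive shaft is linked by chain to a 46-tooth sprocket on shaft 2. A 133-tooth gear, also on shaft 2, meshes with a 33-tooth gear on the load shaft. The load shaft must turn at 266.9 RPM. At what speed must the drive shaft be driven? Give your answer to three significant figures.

89.6 RPM

Overall ratio R = 1.3529 × 0.24812 = 0.33569.
Required input speed = output speed × R = 266.9 × 0.33569 = 89.596 RPM.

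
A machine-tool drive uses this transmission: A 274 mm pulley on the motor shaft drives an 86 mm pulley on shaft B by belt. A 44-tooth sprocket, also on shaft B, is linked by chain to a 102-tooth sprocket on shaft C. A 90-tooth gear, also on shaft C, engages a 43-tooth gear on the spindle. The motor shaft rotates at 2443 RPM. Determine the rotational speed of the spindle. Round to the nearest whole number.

Belt: ratio = 86/274 = 0.31387, so shaft B turns at 2443 / 0.31387 = 7783.5 RPM.
Chain: ratio = 102/44 = 2.3182, so shaft C turns at 7783.5 / 2.3182 = 3357.6 RPM.
Gear mesh: ratio = 43/90 = 0.47778, so the spindle turns at 3357.6 / 0.47778 = 7027.5 RPM.

7028 RPM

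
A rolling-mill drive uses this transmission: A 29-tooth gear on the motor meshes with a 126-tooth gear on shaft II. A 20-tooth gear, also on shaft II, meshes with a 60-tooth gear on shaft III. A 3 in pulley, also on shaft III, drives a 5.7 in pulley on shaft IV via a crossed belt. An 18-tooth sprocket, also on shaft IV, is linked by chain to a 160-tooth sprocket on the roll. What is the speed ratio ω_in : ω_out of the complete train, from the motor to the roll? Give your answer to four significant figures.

Each stage contributes driven/driver: gear mesh 126/29 = 4.3448, gear mesh 60/20 = 3, belt 5.7/3 = 1.9, chain 160/18 = 8.8889.
Overall: 4.3448 × 3 × 1.9 × 8.8889 = 220.14.

220.1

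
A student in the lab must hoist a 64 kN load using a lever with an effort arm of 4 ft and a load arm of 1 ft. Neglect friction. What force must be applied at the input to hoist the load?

Lever MA = effort arm / load arm = 4/1 = 4.
Effort = load / MA = 64 / 4 = 16 kN.

16 kN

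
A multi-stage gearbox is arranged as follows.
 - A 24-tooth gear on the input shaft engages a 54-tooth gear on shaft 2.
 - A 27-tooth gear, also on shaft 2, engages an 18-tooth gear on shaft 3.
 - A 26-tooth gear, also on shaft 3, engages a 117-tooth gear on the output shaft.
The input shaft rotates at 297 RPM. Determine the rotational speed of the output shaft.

44 RPM

Gear mesh: ratio = 54/24 = 2.25, so shaft 2 turns at 297 / 2.25 = 132 RPM.
Gear mesh: ratio = 18/27 = 0.66667, so shaft 3 turns at 132 / 0.66667 = 198 RPM.
Gear mesh: ratio = 117/26 = 4.5, so the output shaft turns at 198 / 4.5 = 44 RPM.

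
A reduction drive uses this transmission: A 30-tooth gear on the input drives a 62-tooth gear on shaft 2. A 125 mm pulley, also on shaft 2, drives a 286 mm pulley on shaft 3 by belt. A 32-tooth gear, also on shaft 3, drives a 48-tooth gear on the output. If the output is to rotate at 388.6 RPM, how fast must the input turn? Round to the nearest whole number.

Overall ratio R = 2.0667 × 2.288 × 1.5 = 7.0928.
Required input speed = output speed × R = 388.6 × 7.0928 = 2756.3 RPM.

2756 RPM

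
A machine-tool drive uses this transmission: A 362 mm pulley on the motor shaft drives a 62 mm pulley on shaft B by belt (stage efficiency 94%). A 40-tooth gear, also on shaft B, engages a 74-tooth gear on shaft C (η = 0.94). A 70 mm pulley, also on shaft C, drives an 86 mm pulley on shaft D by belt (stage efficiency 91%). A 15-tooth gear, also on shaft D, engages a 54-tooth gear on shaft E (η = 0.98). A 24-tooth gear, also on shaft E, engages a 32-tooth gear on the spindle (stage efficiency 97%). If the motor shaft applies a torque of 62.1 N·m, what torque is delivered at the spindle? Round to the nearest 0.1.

After the belt (62/362): 62.1 × 0.17127 × 0.94 = 9.9978 N·m
After the gear mesh (74/40): 9.9978 × 1.85 × 0.94 = 17.386 N·m
After the belt (86/70): 17.386 × 1.2286 × 0.91 = 19.438 N·m
After the gear mesh (54/15): 19.438 × 3.6 × 0.98 = 68.576 N·m
After the gear mesh (32/24): 68.576 × 1.3333 × 0.97 = 88.692 N·m

88.7 N·m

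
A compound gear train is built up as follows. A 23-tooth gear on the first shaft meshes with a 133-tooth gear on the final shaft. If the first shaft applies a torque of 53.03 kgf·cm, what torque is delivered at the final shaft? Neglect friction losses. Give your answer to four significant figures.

306.7 kgf·cm

gear mesh 133/23 = 5.7826 → τ = 53.03·5.7826 = 306.65 kgf·cm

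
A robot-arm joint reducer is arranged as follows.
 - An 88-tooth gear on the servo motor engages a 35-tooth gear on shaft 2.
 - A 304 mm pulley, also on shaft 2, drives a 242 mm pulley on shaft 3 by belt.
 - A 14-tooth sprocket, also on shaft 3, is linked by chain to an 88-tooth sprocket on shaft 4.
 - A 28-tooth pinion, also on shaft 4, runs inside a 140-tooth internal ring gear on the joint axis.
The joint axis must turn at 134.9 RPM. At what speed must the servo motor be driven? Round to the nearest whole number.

Overall ratio R = 0.39773 × 0.79605 × 6.2857 × 5 = 9.9507.
Required input speed = output speed × R = 134.9 × 9.9507 = 1342.3 RPM.

1342 RPM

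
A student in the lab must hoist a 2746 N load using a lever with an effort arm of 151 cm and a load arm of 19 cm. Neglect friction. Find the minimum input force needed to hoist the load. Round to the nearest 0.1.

345.5 N

Lever MA = effort arm / load arm = 151/19 = 7.9474.
Effort = load / MA = 2746 / 7.9474 = 345.52 N.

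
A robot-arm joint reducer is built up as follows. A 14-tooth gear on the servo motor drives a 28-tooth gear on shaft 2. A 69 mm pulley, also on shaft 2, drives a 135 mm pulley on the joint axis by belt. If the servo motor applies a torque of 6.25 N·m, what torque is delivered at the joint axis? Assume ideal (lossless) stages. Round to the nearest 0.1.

24.5 N·m

gear mesh 28/14 = 2 → τ = 6.25·2 = 12.5 N·m
belt 135/69 = 1.9565 → τ = 12.5·1.9565 = 24.457 N·m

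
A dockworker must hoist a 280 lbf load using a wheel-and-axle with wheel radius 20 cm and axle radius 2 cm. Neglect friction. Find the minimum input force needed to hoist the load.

28 lbf

Wheel-and-axle MA = R/r = 20/2 = 10.
Effort = load / MA = 280 / 10 = 28 lbf.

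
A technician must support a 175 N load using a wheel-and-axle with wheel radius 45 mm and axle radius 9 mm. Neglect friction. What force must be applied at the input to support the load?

Wheel-and-axle MA = R/r = 45/9 = 5.
Effort = load / MA = 175 / 5 = 35 N.

35 N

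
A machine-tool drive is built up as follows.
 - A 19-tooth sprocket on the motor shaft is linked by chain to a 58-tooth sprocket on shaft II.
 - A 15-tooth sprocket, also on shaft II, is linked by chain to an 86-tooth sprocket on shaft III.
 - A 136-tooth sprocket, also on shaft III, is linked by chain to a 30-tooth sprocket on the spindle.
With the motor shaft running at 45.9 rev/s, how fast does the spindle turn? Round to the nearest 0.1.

11.9 rev/s

chain 58/19 = 3.0526 → 45.9/3.0526 = 15.036 rev/s
chain 86/15 = 5.7333 → 15.036/5.7333 = 2.6226 rev/s
chain 30/136 = 0.22059 → 2.6226/0.22059 = 11.889 rev/s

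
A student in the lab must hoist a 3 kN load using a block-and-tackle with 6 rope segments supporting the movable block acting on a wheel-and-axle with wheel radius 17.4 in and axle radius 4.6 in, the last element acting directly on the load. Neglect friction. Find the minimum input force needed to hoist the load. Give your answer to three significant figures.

0.132 kN

Block-and-tackle MA = number of supporting rope parts = 6.
Wheel-and-axle MA = R/r = 17.4/4.6 = 3.7826.
Combined ideal MA = 6 × 3.7826 = 22.696.
Effort = load / MA = 3 / 22.696 = 0.13218 kN.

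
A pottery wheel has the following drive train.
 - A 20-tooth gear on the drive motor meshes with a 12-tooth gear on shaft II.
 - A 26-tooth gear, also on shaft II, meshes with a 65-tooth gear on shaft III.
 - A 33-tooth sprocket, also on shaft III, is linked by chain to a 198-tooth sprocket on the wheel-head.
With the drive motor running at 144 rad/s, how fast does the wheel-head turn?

16 rad/s

gear mesh 12/20 = 0.6 → 144/0.6 = 240 rad/s
gear mesh 65/26 = 2.5 → 240/2.5 = 96 rad/s
chain 198/33 = 6 → 96/6 = 16 rad/s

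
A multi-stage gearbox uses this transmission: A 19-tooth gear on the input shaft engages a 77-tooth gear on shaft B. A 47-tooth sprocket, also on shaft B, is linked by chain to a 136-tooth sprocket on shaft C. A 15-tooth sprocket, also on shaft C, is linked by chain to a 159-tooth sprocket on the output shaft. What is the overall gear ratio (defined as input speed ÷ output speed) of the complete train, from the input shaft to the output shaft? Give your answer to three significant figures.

Each stage contributes driven/driver: gear mesh 77/19 = 4.0526, chain 136/47 = 2.8936, chain 159/15 = 10.6.
Overall: 4.0526 × 2.8936 × 10.6 = 124.3.

124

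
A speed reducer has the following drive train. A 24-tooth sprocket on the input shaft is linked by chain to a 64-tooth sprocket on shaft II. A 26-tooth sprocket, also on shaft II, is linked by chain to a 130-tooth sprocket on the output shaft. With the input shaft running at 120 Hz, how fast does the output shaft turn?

9 Hz

chain 64/24 = 2.6667 → 120/2.6667 = 45 Hz
chain 130/26 = 5 → 45/5 = 9 Hz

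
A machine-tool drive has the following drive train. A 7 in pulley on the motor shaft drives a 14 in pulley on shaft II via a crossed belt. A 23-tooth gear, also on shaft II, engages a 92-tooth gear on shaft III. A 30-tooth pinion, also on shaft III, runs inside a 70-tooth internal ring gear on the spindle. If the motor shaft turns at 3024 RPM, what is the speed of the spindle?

the motor shaft → shaft II (belt, 14/7): 3024 ÷ 2 = 1512 RPM
shaft II → shaft III (gear mesh, 92/23): 1512 ÷ 4 = 378 RPM
shaft III → the spindle (internal gear, 70/30): 378 ÷ 2.3333 = 162 RPM

162 RPM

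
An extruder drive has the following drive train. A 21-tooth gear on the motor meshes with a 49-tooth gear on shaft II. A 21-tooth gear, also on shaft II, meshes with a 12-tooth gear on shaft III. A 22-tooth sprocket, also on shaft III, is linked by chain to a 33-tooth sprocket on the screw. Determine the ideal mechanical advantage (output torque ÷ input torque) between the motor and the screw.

Each stage contributes driven/driver: gear mesh 49/21 = 2.3333, gear mesh 12/21 = 0.57143, chain 33/22 = 1.5.
Overall: 2.3333 × 0.57143 × 1.5 = 2.

2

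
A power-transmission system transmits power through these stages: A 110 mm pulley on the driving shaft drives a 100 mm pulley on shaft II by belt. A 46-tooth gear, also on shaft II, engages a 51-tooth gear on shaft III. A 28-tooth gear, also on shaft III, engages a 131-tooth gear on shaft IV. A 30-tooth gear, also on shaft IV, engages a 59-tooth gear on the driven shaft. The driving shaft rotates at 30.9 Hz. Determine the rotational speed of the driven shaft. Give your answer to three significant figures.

the driving shaft → shaft II (belt, 100/110): 30.9 ÷ 0.90909 = 33.99 Hz
shaft II → shaft III (gear mesh, 51/46): 33.99 ÷ 1.1087 = 30.658 Hz
shaft III → shaft IV (gear mesh, 131/28): 30.658 ÷ 4.6786 = 6.5528 Hz
shaft IV → the driven shaft (gear mesh, 59/30): 6.5528 ÷ 1.9667 = 3.3319 Hz

3.33 Hz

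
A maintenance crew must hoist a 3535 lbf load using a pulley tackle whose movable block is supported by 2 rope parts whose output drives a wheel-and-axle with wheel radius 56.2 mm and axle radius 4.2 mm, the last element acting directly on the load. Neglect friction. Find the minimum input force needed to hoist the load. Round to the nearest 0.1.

Block-and-tackle MA = number of supporting rope parts = 2.
Wheel-and-axle MA = R/r = 56.2/4.2 = 13.381.
Combined ideal MA = 2 × 13.381 = 26.762.
Effort = load / MA = 3535 / 26.762 = 132.09 lbf.

132.1 lbf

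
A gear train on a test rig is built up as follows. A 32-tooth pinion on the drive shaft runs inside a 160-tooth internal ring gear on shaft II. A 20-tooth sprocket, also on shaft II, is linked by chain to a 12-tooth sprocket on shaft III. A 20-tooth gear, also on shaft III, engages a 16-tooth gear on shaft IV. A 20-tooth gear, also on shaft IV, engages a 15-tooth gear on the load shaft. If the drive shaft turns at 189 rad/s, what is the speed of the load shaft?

105 rad/s

internal gear 160/32 = 5 → 189/5 = 37.8 rad/s
chain 12/20 = 0.6 → 37.8/0.6 = 63 rad/s
gear mesh 16/20 = 0.8 → 63/0.8 = 78.75 rad/s
gear mesh 15/20 = 0.75 → 78.75/0.75 = 105 rad/s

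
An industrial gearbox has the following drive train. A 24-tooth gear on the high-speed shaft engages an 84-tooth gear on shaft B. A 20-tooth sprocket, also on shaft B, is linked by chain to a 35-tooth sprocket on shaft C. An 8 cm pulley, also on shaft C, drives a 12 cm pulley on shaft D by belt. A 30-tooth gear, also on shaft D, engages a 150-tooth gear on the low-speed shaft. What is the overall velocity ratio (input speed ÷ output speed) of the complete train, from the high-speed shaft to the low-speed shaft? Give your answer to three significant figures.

Each stage contributes driven/driver: gear mesh 84/24 = 3.5, chain 35/20 = 1.75, belt 12/8 = 1.5, gear mesh 150/30 = 5.
Overall: 3.5 × 1.75 × 1.5 × 5 = 45.938.

45.9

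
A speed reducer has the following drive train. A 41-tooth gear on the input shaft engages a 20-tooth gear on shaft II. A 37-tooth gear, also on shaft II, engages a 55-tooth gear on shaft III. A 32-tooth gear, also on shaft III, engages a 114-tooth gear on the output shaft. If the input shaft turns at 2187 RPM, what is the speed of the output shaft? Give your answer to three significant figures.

847 RPM

gear mesh 20/41 = 0.4878 → 2187/0.4878 = 4483.4 RPM
gear mesh 55/37 = 1.4865 → 4483.4/1.4865 = 3016.1 RPM
gear mesh 114/32 = 3.5625 → 3016.1/3.5625 = 846.62 RPM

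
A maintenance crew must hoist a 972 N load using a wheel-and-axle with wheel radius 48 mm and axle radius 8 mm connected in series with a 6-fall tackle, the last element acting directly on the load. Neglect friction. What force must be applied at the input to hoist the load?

Wheel-and-axle MA = R/r = 48/8 = 6.
Block-and-tackle MA = number of supporting rope parts = 6.
Combined ideal MA = 6 × 6 = 36.
Effort = load / MA = 972 / 36 = 27 N.

27 N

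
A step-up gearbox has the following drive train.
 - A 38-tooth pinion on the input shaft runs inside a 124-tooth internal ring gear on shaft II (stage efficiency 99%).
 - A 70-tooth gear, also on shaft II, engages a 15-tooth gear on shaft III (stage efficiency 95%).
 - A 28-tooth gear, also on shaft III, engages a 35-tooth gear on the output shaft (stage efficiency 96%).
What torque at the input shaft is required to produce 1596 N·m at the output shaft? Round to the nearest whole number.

Overall ratio R = 3.2632 × 0.21429 × 1.25 = 0.87406; overall efficiency η = 0.99 × 0.95 × 0.96 = 0.9029.
Input torque = output torque / (R × η) = 1596 / (0.87406 × 0.9029) = 2022.4 N·m.

2022 N·m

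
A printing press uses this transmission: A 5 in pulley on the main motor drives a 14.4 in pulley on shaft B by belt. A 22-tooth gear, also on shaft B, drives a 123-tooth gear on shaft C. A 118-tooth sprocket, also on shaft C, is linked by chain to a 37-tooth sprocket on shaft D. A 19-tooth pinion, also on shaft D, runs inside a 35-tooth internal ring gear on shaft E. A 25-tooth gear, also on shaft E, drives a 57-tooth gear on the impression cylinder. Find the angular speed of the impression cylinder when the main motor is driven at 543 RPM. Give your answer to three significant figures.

the main motor → shaft B (belt, 14.4/5): 543 ÷ 2.88 = 188.54 RPM
shaft B → shaft C (gear mesh, 123/22): 188.54 ÷ 5.5909 = 33.723 RPM
shaft C → shaft D (chain, 37/118): 33.723 ÷ 0.31356 = 107.55 RPM
shaft D → shaft E (internal gear, 35/19): 107.55 ÷ 1.8421 = 58.384 RPM
shaft E → the impression cylinder (gear mesh, 57/25): 58.384 ÷ 2.28 = 25.607 RPM

25.6 RPM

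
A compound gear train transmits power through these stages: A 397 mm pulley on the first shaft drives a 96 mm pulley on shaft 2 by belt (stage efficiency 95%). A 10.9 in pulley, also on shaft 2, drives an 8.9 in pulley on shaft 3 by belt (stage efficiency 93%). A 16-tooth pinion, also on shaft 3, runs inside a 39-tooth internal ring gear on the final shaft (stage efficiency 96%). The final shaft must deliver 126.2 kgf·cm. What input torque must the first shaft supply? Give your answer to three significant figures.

Overall ratio R = 0.24181 × 0.81651 × 2.4375 = 0.48127; overall efficiency η = 0.95 × 0.93 × 0.96 = 0.8482.
Input torque = output torque / (R × η) = 126.2 / (0.48127 × 0.8482) = 309.17 kgf·cm.

309 kgf·cm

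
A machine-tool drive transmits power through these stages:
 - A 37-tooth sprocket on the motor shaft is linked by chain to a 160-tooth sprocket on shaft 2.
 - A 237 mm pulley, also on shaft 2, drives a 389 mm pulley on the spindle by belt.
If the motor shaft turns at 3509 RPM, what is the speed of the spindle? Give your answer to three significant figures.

494 RPM

chain 160/37 = 4.3243 → 3509/4.3243 = 811.46 RPM
belt 389/237 = 1.6414 → 811.46/1.6414 = 494.38 RPM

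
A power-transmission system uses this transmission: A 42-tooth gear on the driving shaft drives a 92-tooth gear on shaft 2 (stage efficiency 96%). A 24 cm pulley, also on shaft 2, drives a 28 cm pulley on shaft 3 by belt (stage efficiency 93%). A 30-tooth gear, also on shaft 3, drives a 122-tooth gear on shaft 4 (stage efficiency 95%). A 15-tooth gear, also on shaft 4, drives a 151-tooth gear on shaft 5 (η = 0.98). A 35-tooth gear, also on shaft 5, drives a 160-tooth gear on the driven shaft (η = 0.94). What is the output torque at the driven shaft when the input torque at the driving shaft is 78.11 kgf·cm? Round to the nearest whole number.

gear mesh 92/42 = 2.1905 → τ = 78.11·2.1905·0.96 = 164.25 kgf·cm
belt 28/24 = 1.1667 → τ = 164.25·1.1667·0.93 = 178.22 kgf·cm
gear mesh 122/30 = 4.0667 → τ = 178.22·4.0667·0.95 = 688.51 kgf·cm
gear mesh 151/15 = 10.067 → τ = 688.51·10.067·0.98 = 6792.4 kgf·cm
gear mesh 160/35 = 4.5714 → τ = 6792.4·4.5714·0.94 = 29188 kgf·cm

29188 kgf·cm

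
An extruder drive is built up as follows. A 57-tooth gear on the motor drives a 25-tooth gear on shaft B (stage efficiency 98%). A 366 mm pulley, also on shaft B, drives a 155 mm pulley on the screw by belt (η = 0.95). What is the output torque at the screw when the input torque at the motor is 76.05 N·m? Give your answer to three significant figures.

13.2 N·m

gear mesh 25/57 = 0.4386 → τ = 76.05·0.4386·0.98 = 32.688 N·m
belt 155/366 = 0.4235 → τ = 32.688·0.4235·0.95 = 13.151 N·m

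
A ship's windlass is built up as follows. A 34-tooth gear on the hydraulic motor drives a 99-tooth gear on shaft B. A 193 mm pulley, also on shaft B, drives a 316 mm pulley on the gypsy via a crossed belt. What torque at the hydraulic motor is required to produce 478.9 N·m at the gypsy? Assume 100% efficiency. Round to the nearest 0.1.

Overall ratio R = 2.9118 × 1.6373 = 4.7674.
Input torque = output torque / R = 478.9 / 4.7674 = 100.45 N·m.

100.5 N·m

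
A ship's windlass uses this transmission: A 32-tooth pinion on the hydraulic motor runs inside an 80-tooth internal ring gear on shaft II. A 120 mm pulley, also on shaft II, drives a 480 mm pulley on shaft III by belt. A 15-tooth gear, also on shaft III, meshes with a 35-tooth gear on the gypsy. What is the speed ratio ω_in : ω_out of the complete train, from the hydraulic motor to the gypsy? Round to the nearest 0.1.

23.3

Each stage contributes driven/driver: internal gear 80/32 = 2.5, belt 480/120 = 4, gear mesh 35/15 = 2.3333.
Overall: 2.5 × 4 × 2.3333 = 23.333.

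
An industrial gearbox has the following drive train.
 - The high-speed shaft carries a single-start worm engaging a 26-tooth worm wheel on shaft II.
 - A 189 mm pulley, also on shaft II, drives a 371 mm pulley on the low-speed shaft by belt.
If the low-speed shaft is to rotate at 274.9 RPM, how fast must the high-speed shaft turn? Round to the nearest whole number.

Overall ratio R = 26 × 1.963 = 51.037.
Required input speed = output speed × R = 274.9 × 51.037 = 14030 RPM.

14030 RPM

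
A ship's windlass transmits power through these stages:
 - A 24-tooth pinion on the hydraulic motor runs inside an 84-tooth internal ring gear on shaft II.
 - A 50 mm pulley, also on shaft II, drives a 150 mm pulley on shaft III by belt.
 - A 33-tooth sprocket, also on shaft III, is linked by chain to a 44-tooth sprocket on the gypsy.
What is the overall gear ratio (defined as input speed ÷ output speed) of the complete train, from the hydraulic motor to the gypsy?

Each stage contributes driven/driver: internal gear 84/24 = 3.5, belt 150/50 = 3, chain 44/33 = 1.3333.
Overall: 3.5 × 3 × 1.3333 = 14.

14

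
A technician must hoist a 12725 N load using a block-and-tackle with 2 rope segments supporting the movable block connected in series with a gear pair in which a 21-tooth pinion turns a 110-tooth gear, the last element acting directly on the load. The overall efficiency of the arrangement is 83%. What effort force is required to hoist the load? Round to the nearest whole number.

Block-and-tackle MA = number of supporting rope parts = 2.
Gear pair MA = 110/21 = 5.2381.
Combined ideal MA = 2 × 5.2381 = 10.476.
Actual MA = 10.476 × 0.83 = 8.6952.
Effort = load / actual MA = 12725 / 8.6952 = 1463.4 N.

1463 N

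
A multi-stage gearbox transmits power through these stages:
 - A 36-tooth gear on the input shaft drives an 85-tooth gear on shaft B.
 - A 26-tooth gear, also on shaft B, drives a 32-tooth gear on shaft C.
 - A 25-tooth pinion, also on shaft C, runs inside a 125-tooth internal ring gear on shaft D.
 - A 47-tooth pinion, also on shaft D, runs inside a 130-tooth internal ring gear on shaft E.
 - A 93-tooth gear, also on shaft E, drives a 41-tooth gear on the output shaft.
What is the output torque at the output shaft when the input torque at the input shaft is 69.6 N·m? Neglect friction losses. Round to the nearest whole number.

Gear mesh: ratio = 85/36 = 2.3611; torque at shaft B = 69.6 × 2.3611 = 164.33 N·m.
Gear mesh: ratio = 32/26 = 1.2308; torque at shaft C = 164.33 × 1.2308 = 202.26 N·m.
Internal gear: ratio = 125/25 = 5; torque at shaft D = 202.26 × 5 = 1011.3 N·m.
Internal gear: ratio = 130/47 = 2.766; torque at shaft E = 1011.3 × 2.766 = 2797.2 N·m.
Gear mesh: ratio = 41/93 = 0.44086; torque at the output shaft = 2797.2 × 0.44086 = 1233.2 N·m.

1233 N·m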